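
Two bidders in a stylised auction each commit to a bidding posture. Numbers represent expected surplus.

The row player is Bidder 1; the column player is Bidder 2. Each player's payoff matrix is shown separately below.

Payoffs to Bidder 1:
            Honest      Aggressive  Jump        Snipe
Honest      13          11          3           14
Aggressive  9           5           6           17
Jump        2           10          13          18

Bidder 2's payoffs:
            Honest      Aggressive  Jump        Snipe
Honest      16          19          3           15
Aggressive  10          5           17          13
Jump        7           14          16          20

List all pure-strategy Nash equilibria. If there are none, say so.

(Honest, Honest): Bidder 2 can switch to Aggressive (16 → 19). Not NE.
(Honest, Aggressive): Bidder 1 gets 11, best alternative 10; Bidder 2 gets 19, best alternative 16. No profitable deviation — NE.
(Honest, Jump): Bidder 1 can switch to Aggressive (3 → 6). Not NE.
(Honest, Snipe): Bidder 1 can switch to Aggressive (14 → 17). Not NE.
(Aggressive, Honest): Bidder 1 can switch to Honest (9 → 13). Not NE.
(Aggressive, Aggressive): Bidder 1 can switch to Honest (5 → 11). Not NE.
(Aggressive, Jump): Bidder 1 can switch to Jump (6 → 13). Not NE.
(Aggressive, Snipe): Bidder 1 can switch to Jump (17 → 18). Not NE.
(Jump, Honest): Bidder 1 can switch to Honest (2 → 13). Not NE.
(Jump, Aggressive): Bidder 1 can switch to Honest (10 → 11). Not NE.
(Jump, Jump): Bidder 2 can switch to Snipe (16 → 20). Not NE.
(Jump, Snipe): Bidder 1 gets 18, best alternative 17; Bidder 2 gets 20, best alternative 16. No profitable deviation — NE.

(Honest, Aggressive) and (Jump, Snipe)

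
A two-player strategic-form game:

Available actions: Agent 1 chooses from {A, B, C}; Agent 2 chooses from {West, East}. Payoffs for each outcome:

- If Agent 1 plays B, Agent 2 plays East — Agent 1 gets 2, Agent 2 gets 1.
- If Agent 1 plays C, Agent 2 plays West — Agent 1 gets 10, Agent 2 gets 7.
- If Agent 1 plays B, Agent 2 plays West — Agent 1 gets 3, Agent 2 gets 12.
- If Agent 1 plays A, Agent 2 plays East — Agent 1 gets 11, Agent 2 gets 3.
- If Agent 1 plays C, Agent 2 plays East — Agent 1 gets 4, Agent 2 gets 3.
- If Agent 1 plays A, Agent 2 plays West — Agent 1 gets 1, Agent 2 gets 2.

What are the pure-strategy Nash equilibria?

For each player, find the best response to each opponent profile; mutual best responses are the pure NE.
Agent 1 against West: payoffs 1, 3, 10 → best response C.
Agent 1 against East: payoffs 11, 2, 4 → best response A.
Agent 2 against A: payoffs 2, 3 → best response East.
Agent 2 against B: payoffs 12, 1 → best response West.
Agent 2 against C: payoffs 7, 3 → best response West.
Mutual best responses: (A, East); (C, West).

(A, East) and (C, West)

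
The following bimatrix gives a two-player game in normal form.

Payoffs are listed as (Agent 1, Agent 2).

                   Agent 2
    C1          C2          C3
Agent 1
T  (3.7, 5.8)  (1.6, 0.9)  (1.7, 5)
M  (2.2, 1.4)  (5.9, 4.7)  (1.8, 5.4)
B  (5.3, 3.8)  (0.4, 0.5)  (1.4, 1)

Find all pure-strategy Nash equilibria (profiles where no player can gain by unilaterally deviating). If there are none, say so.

Pure-strategy Nash equilibria: (M, C3) and (B, C1)

(T, C1): Agent 1 can switch to B (3.7 → 5.3). Not NE.
(T, C2): Agent 1 can switch to M (1.6 → 5.9). Not NE.
(T, C3): Agent 1 can switch to M (1.7 → 1.8). Not NE.
(M, C1): Agent 1 can switch to T (2.2 → 3.7). Not NE.
(M, C2): Agent 2 can switch to C3 (4.7 → 5.4). Not NE.
(M, C3): Agent 1 gets 1.8, best alternative 1.7; Agent 2 gets 5.4, best alternative 4.7. No profitable deviation — NE.
(B, C1): Agent 1 gets 5.3, best alternative 3.7; Agent 2 gets 3.8, best alternative 1. No profitable deviation — NE.
(B, C2): Agent 1 can switch to T (0.4 → 1.6). Not NE.
(B, C3): Agent 1 can switch to T (1.4 → 1.7). Not NE.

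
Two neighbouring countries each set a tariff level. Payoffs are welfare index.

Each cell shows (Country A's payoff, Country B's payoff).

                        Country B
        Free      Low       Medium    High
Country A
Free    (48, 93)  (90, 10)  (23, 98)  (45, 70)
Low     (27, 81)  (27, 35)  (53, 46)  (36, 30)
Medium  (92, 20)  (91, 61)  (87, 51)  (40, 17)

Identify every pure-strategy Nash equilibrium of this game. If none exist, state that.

Pure NE: (Medium, Low)

(Free, Free): Country A can switch to Medium (48 → 92). Not NE.
(Free, Low): Country A can switch to Medium (90 → 91). Not NE.
(Free, Medium): Country A can switch to Low (23 → 53). Not NE.
(Free, High): Country B can switch to Free (70 → 93). Not NE.
(Low, Free): Country A can switch to Free (27 → 48). Not NE.
(Low, Low): Country A can switch to Free (27 → 90). Not NE.
(Low, Medium): Country A can switch to Medium (53 → 87). Not NE.
(Low, High): Country A can switch to Free (36 → 45). Not NE.
(Medium, Free): Country B can switch to Low (20 → 61). Not NE.
(Medium, Low): Country A gets 91, best alternative 90; Country B gets 61, best alternative 51. No profitable deviation — NE.
(Medium, Medium): Country B can switch to Low (51 → 61). Not NE.
(The remaining 1 profile has a profitable deviation by the same check.)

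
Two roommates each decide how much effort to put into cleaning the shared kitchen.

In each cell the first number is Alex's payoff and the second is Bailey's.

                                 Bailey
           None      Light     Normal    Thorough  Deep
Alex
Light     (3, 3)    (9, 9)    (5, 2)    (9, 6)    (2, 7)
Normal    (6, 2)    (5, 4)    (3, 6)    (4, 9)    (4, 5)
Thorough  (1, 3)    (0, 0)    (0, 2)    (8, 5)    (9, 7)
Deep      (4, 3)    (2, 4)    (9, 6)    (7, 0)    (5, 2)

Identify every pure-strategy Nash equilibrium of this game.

Alex against None: payoffs 3, 6, 1, 4 → best response Normal.
Alex against Light: payoffs 9, 5, 0, 2 → best response Light.
Alex against Normal: payoffs 5, 3, 0, 9 → best response Deep.
Alex against Thorough: payoffs 9, 4, 8, 7 → best response Light.
Alex against Deep: payoffs 2, 4, 9, 5 → best response Thorough.
Bailey against Light: payoffs 3, 9, 2, 6, 7 → best response Light.
Bailey against Normal: payoffs 2, 4, 6, 9, 5 → best response Thorough.
Bailey against Thorough: payoffs 3, 0, 2, 5, 7 → best response Deep.
Bailey against Deep: payoffs 3, 4, 6, 0, 2 → best response Normal.
Mutual best responses: (Light, Light); (Thorough, Deep); (Deep, Normal).

Pure-strategy Nash equilibria: (Light, Light); (Thorough, Deep); (Deep, Normal)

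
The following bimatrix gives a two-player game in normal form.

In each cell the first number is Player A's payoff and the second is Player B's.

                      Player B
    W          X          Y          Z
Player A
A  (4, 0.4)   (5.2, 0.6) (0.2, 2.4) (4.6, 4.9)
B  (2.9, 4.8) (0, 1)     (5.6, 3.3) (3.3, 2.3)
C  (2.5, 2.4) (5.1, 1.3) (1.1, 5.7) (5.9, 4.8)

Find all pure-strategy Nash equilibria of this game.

Player A against W: payoffs 4, 2.9, 2.5 → best response A.
Player A against X: payoffs 5.2, 0, 5.1 → best response A.
Player A against Y: payoffs 0.2, 5.6, 1.1 → best response B.
Player A against Z: payoffs 4.6, 3.3, 5.9 → best response C.
Player B against A: payoffs 0.4, 0.6, 2.4, 4.9 → best response Z.
Player B against B: payoffs 4.8, 1, 3.3, 2.3 → best response W.
Player B against C: payoffs 2.4, 1.3, 5.7, 4.8 → best response Y.
No profile is a mutual best response for all players.

No pure-strategy Nash equilibrium.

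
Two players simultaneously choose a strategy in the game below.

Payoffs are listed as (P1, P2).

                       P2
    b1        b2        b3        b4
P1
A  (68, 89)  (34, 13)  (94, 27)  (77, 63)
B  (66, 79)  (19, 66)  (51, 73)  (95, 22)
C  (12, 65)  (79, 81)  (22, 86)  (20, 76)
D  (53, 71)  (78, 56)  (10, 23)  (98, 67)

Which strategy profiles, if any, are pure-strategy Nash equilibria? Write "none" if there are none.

Pure NE: (A, b1)

(A, b1): P1 gets 68, best alternative 66; P2 gets 89, best alternative 63. No profitable deviation — NE.
(A, b2): P1 can switch to C (34 → 79). Not NE.
(A, b3): P2 can switch to b1 (27 → 89). Not NE.
(A, b4): P1 can switch to B (77 → 95). Not NE.
(B, b1): P1 can switch to A (66 → 68). Not NE.
(B, b2): P1 can switch to A (19 → 34). Not NE.
(B, b3): P1 can switch to A (51 → 94). Not NE.
(B, b4): P1 can switch to D (95 → 98). Not NE.
(C, b1): P1 can switch to A (12 → 68). Not NE.
(The remaining 7 profiles each have a profitable deviation by the same check.)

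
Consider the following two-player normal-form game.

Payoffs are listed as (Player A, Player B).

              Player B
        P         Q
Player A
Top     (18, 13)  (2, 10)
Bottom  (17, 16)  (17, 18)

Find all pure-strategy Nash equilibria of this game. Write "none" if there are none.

For each strategy profile, look for a profitable unilateral deviation.
(Top, P): Player A gets 18, best alternative 17; Player B gets 13, best alternative 10. No profitable deviation — NE.
(Top, Q): Player A can switch to Bottom (2 → 17). Not NE.
(Bottom, P): Player A can switch to Top (17 → 18). Not NE.
(Bottom, Q): Player A gets 17, best alternative 2; Player B gets 18, best alternative 16. No profitable deviation — NE.

The pure Nash equilibria are (Top, P); (Bottom, Q).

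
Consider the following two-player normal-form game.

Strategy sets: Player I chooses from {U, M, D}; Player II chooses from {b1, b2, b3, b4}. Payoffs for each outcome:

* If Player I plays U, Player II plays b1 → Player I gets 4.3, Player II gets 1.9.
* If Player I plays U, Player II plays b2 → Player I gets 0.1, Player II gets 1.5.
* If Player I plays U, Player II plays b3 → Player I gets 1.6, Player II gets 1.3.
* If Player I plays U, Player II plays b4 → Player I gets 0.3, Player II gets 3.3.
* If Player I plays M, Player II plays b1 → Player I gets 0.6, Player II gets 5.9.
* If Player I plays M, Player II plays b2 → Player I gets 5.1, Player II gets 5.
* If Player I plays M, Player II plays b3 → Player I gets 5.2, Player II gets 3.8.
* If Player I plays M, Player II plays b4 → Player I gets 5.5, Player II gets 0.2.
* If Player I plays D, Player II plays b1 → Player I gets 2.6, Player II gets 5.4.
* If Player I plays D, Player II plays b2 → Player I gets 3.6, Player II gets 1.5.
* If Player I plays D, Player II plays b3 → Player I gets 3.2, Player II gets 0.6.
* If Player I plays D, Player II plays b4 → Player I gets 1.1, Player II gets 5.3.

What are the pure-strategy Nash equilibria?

(U, b1): Player II can switch to b4 (1.9 → 3.3). Not NE.
(U, b2): Player I can switch to M (0.1 → 5.1). Not NE.
(U, b3): Player I can switch to M (1.6 → 5.2). Not NE.
(U, b4): Player I can switch to M (0.3 → 5.5). Not NE.
(M, b1): Player I can switch to U (0.6 → 4.3). Not NE.
(M, b2): Player II can switch to b1 (5 → 5.9). Not NE.
(M, b3): Player II can switch to b1 (3.8 → 5.9). Not NE.
(M, b4): Player II can switch to b1 (0.2 → 5.9). Not NE.
(D, b1): Player I can switch to U (2.6 → 4.3). Not NE.
(D, b2): Player I can switch to M (3.6 → 5.1). Not NE.
(D, b3): Player I can switch to M (3.2 → 5.2). Not NE.
(D, b4): Player I can switch to M (1.1 → 5.5). Not NE.

none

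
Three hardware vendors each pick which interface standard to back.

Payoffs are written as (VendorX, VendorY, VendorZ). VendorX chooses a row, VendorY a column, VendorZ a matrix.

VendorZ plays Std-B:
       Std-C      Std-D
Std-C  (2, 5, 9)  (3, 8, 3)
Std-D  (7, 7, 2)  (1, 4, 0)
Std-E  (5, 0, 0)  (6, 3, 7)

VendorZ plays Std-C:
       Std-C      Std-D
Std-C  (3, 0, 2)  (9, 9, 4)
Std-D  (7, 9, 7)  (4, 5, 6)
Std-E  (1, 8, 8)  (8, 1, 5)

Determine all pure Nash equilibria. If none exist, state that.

(Std-C, Std-C, Std-B): VendorX can switch to Std-D (2 → 7). Not NE.
(Std-C, Std-C, Std-C): VendorX can switch to Std-D (3 → 7). Not NE.
(Std-C, Std-D, Std-B): VendorX can switch to Std-E (3 → 6). Not NE.
(Std-C, Std-D, Std-C): VendorX gets 9, best alternative 8; VendorY gets 9, best alternative 0; VendorZ gets 4, best alternative 3. No profitable deviation — NE.
(Std-D, Std-C, Std-B): VendorZ can switch to Std-C (2 → 7). Not NE.
(Std-D, Std-C, Std-C): VendorX gets 7, best alternative 3; VendorY gets 9, best alternative 5; VendorZ gets 7, best alternative 2. No profitable deviation — NE.
(Std-D, Std-D, Std-B): VendorX can switch to Std-C (1 → 3). Not NE.
(Std-D, Std-D, Std-C): VendorX can switch to Std-C (4 → 9). Not NE.
(Std-E, Std-D, Std-B): VendorX gets 6, best alternative 3; VendorY gets 3, best alternative 0; VendorZ gets 7, best alternative 5. No profitable deviation — NE.
(The remaining 3 profiles each have a profitable deviation by the same check.)

(Std-C, Std-D, Std-C); (Std-D, Std-C, Std-C); (Std-E, Std-D, Std-B)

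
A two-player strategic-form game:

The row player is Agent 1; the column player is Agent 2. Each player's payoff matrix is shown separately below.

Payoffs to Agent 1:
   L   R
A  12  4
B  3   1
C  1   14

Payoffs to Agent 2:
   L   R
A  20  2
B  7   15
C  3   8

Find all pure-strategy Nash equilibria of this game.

(A, L); (C, R)

Agent 1 against L: payoffs 12, 3, 1 → best response A.
Agent 1 against R: payoffs 4, 1, 14 → best response C.
Agent 2 against A: payoffs 20, 2 → best response L.
Agent 2 against B: payoffs 7, 15 → best response R.
Agent 2 against C: payoffs 3, 8 → best response R.
Mutual best responses: (A, L); (C, R).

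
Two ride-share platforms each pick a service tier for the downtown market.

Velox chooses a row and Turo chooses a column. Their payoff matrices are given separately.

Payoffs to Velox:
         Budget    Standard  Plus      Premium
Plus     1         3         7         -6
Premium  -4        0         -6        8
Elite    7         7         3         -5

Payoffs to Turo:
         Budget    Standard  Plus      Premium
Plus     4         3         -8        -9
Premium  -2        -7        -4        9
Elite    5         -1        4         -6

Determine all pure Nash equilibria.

(Premium, Premium), (Elite, Budget)

Velox against Budget: payoffs 1, -4, 7 → best response Elite.
Velox against Standard: payoffs 3, 0, 7 → best response Elite.
Velox against Plus: payoffs 7, -6, 3 → best response Plus.
Velox against Premium: payoffs -6, 8, -5 → best response Premium.
Turo against Plus: payoffs 4, 3, -8, -9 → best response Budget.
Turo against Premium: payoffs -2, -7, -4, 9 → best response Premium.
Turo against Elite: payoffs 5, -1, 4, -6 → best response Budget.
Mutual best responses: (Premium, Premium); (Elite, Budget).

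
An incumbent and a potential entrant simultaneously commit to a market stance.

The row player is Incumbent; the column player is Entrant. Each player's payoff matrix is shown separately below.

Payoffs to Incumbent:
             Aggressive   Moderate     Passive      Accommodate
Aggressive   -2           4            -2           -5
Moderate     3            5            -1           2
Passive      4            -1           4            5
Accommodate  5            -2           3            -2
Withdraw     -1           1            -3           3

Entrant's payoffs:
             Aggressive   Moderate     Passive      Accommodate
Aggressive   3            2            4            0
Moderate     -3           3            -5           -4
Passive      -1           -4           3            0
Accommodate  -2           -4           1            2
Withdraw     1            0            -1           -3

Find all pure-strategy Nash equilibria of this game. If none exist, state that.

Incumbent against Aggressive: payoffs -2, 3, 4, 5, -1 → best response Accommodate.
Incumbent against Moderate: payoffs 4, 5, -1, -2, 1 → best response Moderate.
Incumbent against Passive: payoffs -2, -1, 4, 3, -3 → best response Passive.
Incumbent against Accommodate: payoffs -5, 2, 5, -2, 3 → best response Passive.
Entrant against Aggressive: payoffs 3, 2, 4, 0 → best response Passive.
Entrant against Moderate: payoffs -3, 3, -5, -4 → best response Moderate.
Entrant against Passive: payoffs -1, -4, 3, 0 → best response Passive.
Entrant against Accommodate: payoffs -2, -4, 1, 2 → best response Accommodate.
Entrant against Withdraw: payoffs 1, 0, -1, -3 → best response Aggressive.
Mutual best responses: (Moderate, Moderate); (Passive, Passive).

Pure-strategy Nash equilibria: (Moderate, Moderate); (Passive, Passive)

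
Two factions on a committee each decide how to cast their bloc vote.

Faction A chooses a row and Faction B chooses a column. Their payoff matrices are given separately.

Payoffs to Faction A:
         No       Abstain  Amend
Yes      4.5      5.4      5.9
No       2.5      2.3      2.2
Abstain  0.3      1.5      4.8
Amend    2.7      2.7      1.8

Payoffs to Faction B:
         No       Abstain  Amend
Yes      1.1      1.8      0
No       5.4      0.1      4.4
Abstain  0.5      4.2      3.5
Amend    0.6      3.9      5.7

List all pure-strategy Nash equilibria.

Pure NE: (Yes, Abstain)

Faction A against No: payoffs 4.5, 2.5, 0.3, 2.7 → best response Yes.
Faction A against Abstain: payoffs 5.4, 2.3, 1.5, 2.7 → best response Yes.
Faction A against Amend: payoffs 5.9, 2.2, 4.8, 1.8 → best response Yes.
Faction B against Yes: payoffs 1.1, 1.8, 0 → best response Abstain.
Faction B against No: payoffs 5.4, 0.1, 4.4 → best response No.
Faction B against Abstain: payoffs 0.5, 4.2, 3.5 → best response Abstain.
Faction B against Amend: payoffs 0.6, 3.9, 5.7 → best response Amend.
Mutual best responses: (Yes, Abstain).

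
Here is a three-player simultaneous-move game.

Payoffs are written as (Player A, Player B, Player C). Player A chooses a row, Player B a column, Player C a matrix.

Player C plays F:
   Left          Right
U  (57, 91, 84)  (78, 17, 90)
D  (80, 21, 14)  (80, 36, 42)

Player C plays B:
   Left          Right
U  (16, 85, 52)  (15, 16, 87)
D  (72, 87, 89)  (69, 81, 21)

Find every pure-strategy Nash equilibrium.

Player A against (Left, F): payoffs 57, 80 → best response D.
Player A against (Left, B): payoffs 16, 72 → best response D.
Player A against (Right, F): payoffs 78, 80 → best response D.
Player A against (Right, B): payoffs 15, 69 → best response D.
Player B against (U, F): payoffs 91, 17 → best response Left.
Player B against (U, B): payoffs 85, 16 → best response Left.
Player B against (D, F): payoffs 21, 36 → best response Right.
Player B against (D, B): payoffs 87, 81 → best response Left.
Player C against (U, Left): payoffs 84, 52 → best response F.
Player C against (U, Right): payoffs 90, 87 → best response F.
Player C against (D, Left): payoffs 14, 89 → best response B.
Player C against (D, Right): payoffs 42, 21 → best response F.
Mutual best responses: (D, Left, B); (D, Right, F).

Pure-strategy Nash equilibria: (D, Left, B); (D, Right, F)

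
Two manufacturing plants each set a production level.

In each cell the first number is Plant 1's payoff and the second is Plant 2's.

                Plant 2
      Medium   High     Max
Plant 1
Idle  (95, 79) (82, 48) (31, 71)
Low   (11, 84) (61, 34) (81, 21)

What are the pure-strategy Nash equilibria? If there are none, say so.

The unique pure-strategy Nash equilibrium is (Idle, Medium).

Plant 1 against Medium: payoffs 95, 11 → best response Idle.
Plant 1 against High: payoffs 82, 61 → best response Idle.
Plant 1 against Max: payoffs 31, 81 → best response Low.
Plant 2 against Idle: payoffs 79, 48, 71 → best response Medium.
Plant 2 against Low: payoffs 84, 34, 21 → best response Medium.
Mutual best responses: (Idle, Medium).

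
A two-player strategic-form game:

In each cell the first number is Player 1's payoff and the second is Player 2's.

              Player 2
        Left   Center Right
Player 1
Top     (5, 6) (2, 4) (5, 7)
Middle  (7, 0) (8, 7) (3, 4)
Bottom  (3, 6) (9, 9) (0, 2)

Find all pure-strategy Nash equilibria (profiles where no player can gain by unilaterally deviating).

The pure Nash equilibria are (Top, Right), (Bottom, Center).

For each player, find the best response to each opponent profile; mutual best responses are the pure NE.
Player 1 against Left: payoffs 5, 7, 3 → best response Middle.
Player 1 against Center: payoffs 2, 8, 9 → best response Bottom.
Player 1 against Right: payoffs 5, 3, 0 → best response Top.
Player 2 against Top: payoffs 6, 4, 7 → best response Right.
Player 2 against Middle: payoffs 0, 7, 4 → best response Center.
Player 2 against Bottom: payoffs 6, 9, 2 → best response Center.
Mutual best responses: (Top, Right); (Bottom, Center).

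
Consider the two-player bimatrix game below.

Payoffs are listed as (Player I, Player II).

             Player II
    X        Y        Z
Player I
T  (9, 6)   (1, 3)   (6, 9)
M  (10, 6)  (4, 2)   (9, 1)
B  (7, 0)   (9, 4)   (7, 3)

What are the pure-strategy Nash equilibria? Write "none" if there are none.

(T, X): Player I can switch to M (9 → 10). Not NE.
(T, Y): Player I can switch to M (1 → 4). Not NE.
(T, Z): Player I can switch to M (6 → 9). Not NE.
(M, X): Player I gets 10, best alternative 9; Player II gets 6, best alternative 2. No profitable deviation — NE.
(M, Y): Player I can switch to B (4 → 9). Not NE.
(M, Z): Player II can switch to X (1 → 6). Not NE.
(B, X): Player I can switch to T (7 → 9). Not NE.
(B, Y): Player I gets 9, best alternative 4; Player II gets 4, best alternative 3. No profitable deviation — NE.
(B, Z): Player I can switch to M (7 → 9). Not NE.

The pure Nash equilibria are (M, X); (B, Y).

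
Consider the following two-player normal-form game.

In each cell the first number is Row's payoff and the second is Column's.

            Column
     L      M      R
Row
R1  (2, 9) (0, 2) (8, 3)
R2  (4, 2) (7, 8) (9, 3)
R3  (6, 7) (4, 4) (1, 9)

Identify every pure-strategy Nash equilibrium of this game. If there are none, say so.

For each player, find the best response to each opponent profile; mutual best responses are the pure NE.
Row against L: payoffs 2, 4, 6 → best response R3.
Row against M: payoffs 0, 7, 4 → best response R2.
Row against R: payoffs 8, 9, 1 → best response R2.
Column against R1: payoffs 9, 2, 3 → best response L.
Column against R2: payoffs 2, 8, 3 → best response M.
Column against R3: payoffs 7, 4, 9 → best response R.
Mutual best responses: (R2, M).

Pure NE: (R2, M)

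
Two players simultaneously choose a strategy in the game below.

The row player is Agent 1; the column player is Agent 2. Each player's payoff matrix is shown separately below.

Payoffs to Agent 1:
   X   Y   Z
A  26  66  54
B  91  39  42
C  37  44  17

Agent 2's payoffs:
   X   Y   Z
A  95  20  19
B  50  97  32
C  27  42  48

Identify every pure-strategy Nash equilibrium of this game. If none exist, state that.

Mark each player's best response to every combination of opponents' strategies; a profile where every player is best-responding is a pure Nash equilibrium.
Agent 1 against X: payoffs 26, 91, 37 → best response B.
Agent 1 against Y: payoffs 66, 39, 44 → best response A.
Agent 1 against Z: payoffs 54, 42, 17 → best response A.
Agent 2 against A: payoffs 95, 20, 19 → best response X.
Agent 2 against B: payoffs 50, 97, 32 → best response Y.
Agent 2 against C: payoffs 27, 42, 48 → best response Z.
No profile is a mutual best response for all players.

This game has no pure Nash equilibrium.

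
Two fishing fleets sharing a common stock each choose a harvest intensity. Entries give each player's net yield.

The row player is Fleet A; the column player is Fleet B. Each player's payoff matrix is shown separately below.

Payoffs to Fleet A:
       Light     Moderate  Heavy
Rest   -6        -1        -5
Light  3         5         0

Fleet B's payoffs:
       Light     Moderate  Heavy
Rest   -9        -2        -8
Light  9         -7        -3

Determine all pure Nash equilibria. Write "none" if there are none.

Fleet A against Light: payoffs -6, 3 → best response Light.
Fleet A against Moderate: payoffs -1, 5 → best response Light.
Fleet A against Heavy: payoffs -5, 0 → best response Light.
Fleet B against Rest: payoffs -9, -2, -8 → best response Moderate.
Fleet B against Light: payoffs 9, -7, -3 → best response Light.
Mutual best responses: (Light, Light).

Pure NE: (Light, Light)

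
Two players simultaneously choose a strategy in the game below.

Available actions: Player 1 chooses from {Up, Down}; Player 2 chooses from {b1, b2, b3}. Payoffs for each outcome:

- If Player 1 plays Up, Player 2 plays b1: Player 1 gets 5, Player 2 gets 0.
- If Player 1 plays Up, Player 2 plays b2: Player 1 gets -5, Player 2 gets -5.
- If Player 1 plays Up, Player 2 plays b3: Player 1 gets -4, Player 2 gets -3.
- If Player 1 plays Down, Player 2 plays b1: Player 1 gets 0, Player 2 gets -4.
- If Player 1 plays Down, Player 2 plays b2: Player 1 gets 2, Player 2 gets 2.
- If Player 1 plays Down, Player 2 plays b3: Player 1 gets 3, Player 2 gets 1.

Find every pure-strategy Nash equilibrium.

(Up, b1), (Down, b2)

(Up, b1): Player 1 gets 5, best alternative 0; Player 2 gets 0, best alternative -3. No profitable deviation — NE.
(Up, b2): Player 1 can switch to Down (-5 → 2). Not NE.
(Up, b3): Player 1 can switch to Down (-4 → 3). Not NE.
(Down, b1): Player 1 can switch to Up (0 → 5). Not NE.
(Down, b2): Player 1 gets 2, best alternative -5; Player 2 gets 2, best alternative 1. No profitable deviation — NE.
(Down, b3): Player 2 can switch to b2 (1 → 2). Not NE.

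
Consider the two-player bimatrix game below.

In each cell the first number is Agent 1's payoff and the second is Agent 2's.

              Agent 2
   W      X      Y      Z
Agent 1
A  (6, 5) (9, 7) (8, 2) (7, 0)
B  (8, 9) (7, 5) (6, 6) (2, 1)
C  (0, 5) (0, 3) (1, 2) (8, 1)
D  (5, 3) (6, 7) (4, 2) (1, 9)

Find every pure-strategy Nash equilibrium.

The pure Nash equilibria are (A, X), (B, W).

(A, W): Agent 1 can switch to B (6 → 8). Not NE.
(A, X): Agent 1 gets 9, best alternative 7; Agent 2 gets 7, best alternative 5. No profitable deviation — NE.
(A, Y): Agent 2 can switch to W (2 → 5). Not NE.
(A, Z): Agent 1 can switch to C (7 → 8). Not NE.
(B, W): Agent 1 gets 8, best alternative 6; Agent 2 gets 9, best alternative 6. No profitable deviation — NE.
(B, X): Agent 1 can switch to A (7 → 9). Not NE.
(B, Y): Agent 1 can switch to A (6 → 8). Not NE.
(B, Z): Agent 1 can switch to A (2 → 7). Not NE.
(C, W): Agent 1 can switch to A (0 → 6). Not NE.
(C, X): Agent 1 can switch to A (0 → 9). Not NE.
(The remaining 6 profiles each have a profitable deviation by the same check.)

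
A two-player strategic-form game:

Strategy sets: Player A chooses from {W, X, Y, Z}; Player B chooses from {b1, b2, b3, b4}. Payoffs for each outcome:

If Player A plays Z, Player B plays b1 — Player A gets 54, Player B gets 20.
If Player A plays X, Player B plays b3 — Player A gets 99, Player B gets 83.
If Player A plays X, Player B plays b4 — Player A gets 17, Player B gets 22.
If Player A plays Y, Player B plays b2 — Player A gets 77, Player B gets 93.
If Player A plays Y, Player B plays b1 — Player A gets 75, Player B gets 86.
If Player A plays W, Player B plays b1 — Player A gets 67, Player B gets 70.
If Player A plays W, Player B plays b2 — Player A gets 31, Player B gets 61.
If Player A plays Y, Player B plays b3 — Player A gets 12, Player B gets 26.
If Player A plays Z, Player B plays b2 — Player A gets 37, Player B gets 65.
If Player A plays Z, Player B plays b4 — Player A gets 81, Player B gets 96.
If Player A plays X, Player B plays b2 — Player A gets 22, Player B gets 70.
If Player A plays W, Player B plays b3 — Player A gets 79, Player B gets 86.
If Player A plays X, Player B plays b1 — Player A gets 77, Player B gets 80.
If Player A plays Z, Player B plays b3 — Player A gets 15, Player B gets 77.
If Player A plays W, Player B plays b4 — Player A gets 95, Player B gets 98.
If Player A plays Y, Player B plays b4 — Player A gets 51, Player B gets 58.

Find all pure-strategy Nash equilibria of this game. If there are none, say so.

(W, b4), (X, b3), (Y, b2)

(W, b1): Player A can switch to X (67 → 77). Not NE.
(W, b2): Player A can switch to Y (31 → 77). Not NE.
(W, b3): Player A can switch to X (79 → 99). Not NE.
(W, b4): Player A gets 95, best alternative 81; Player B gets 98, best alternative 86. No profitable deviation — NE.
(X, b1): Player B can switch to b3 (80 → 83). Not NE.
(X, b2): Player A can switch to W (22 → 31). Not NE.
(X, b3): Player A gets 99, best alternative 79; Player B gets 83, best alternative 80. No profitable deviation — NE.
(X, b4): Player A can switch to W (17 → 95). Not NE.
(Y, b1): Player A can switch to X (75 → 77). Not NE.
(Y, b2): Player A gets 77, best alternative 37; Player B gets 93, best alternative 86. No profitable deviation — NE.
(Y, b3): Player A can switch to W (12 → 79). Not NE.
(The remaining 5 profiles each have a profitable deviation by the same check.)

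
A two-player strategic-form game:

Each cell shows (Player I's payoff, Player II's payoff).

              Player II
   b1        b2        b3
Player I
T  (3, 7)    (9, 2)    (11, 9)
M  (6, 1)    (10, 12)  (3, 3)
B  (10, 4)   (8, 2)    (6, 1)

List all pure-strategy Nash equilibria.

(T, b1): Player I can switch to M (3 → 6). Not NE.
(T, b2): Player I can switch to M (9 → 10). Not NE.
(T, b3): Player I gets 11, best alternative 6; Player II gets 9, best alternative 7. No profitable deviation — NE.
(M, b1): Player I can switch to B (6 → 10). Not NE.
(M, b2): Player I gets 10, best alternative 9; Player II gets 12, best alternative 3. No profitable deviation — NE.
(M, b3): Player I can switch to T (3 → 11). Not NE.
(B, b1): Player I gets 10, best alternative 6; Player II gets 4, best alternative 2. No profitable deviation — NE.
(B, b2): Player I can switch to T (8 → 9). Not NE.
(B, b3): Player I can switch to T (6 → 11). Not NE.

Pure-strategy Nash equilibria: (T, b3) and (M, b2) and (B, b1)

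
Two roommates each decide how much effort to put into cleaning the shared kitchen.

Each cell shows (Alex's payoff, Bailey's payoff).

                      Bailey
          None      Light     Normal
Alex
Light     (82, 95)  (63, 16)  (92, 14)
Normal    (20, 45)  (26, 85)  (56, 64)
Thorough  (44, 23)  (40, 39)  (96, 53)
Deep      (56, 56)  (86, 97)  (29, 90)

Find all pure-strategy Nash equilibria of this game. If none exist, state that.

The pure Nash equilibria are (Light, None) and (Thorough, Normal) and (Deep, Light).

(Light, None): Alex gets 82, best alternative 56; Bailey gets 95, best alternative 16. No profitable deviation — NE.
(Light, Light): Alex can switch to Deep (63 → 86). Not NE.
(Light, Normal): Alex can switch to Thorough (92 → 96). Not NE.
(Normal, None): Alex can switch to Light (20 → 82). Not NE.
(Normal, Light): Alex can switch to Light (26 → 63). Not NE.
(Normal, Normal): Alex can switch to Light (56 → 92). Not NE.
(Thorough, None): Alex can switch to Light (44 → 82). Not NE.
(Thorough, Light): Alex can switch to Light (40 → 63). Not NE.
(Thorough, Normal): Alex gets 96, best alternative 92; Bailey gets 53, best alternative 39. No profitable deviation — NE.
(Deep, None): Alex can switch to Light (56 → 82). Not NE.
(Deep, Light): Alex gets 86, best alternative 63; Bailey gets 97, best alternative 90. No profitable deviation — NE.
(Deep, Normal): Alex can switch to Light (29 → 92). Not NE.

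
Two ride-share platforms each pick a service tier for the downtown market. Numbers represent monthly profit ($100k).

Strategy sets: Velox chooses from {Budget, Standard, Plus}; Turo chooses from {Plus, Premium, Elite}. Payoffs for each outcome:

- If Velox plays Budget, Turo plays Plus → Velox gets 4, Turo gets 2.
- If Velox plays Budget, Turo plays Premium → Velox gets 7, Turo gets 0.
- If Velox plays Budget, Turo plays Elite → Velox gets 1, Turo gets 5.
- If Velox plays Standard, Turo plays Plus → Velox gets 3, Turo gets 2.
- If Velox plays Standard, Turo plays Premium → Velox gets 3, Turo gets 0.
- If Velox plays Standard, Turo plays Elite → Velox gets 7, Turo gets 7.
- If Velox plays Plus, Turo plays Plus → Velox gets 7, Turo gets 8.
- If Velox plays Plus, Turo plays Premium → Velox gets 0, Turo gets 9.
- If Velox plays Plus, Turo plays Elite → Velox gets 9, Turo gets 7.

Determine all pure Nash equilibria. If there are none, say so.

none

Mark each player's best response to every combination of opponents' strategies; a profile where every player is best-responding is a pure Nash equilibrium.
Velox against Plus: payoffs 4, 3, 7 → best response Plus.
Velox against Premium: payoffs 7, 3, 0 → best response Budget.
Velox against Elite: payoffs 1, 7, 9 → best response Plus.
Turo against Budget: payoffs 2, 0, 5 → best response Elite.
Turo against Standard: payoffs 2, 0, 7 → best response Elite.
Turo against Plus: payoffs 8, 9, 7 → best response Premium.
No profile is a mutual best response for all players.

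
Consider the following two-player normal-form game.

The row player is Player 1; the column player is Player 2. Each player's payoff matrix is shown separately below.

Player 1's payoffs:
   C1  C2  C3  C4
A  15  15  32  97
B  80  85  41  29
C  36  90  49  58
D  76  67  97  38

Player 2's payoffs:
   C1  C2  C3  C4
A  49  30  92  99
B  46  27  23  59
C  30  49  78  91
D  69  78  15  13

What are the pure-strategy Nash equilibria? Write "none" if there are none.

(A, C1): Player 1 can switch to B (15 → 80). Not NE.
(A, C2): Player 1 can switch to B (15 → 85). Not NE.
(A, C3): Player 1 can switch to B (32 → 41). Not NE.
(A, C4): Player 1 gets 97, best alternative 58; Player 2 gets 99, best alternative 92. No profitable deviation — NE.
(B, C1): Player 2 can switch to C4 (46 → 59). Not NE.
(B, C2): Player 1 can switch to C (85 → 90). Not NE.
(B, C3): Player 1 can switch to C (41 → 49). Not NE.
(B, C4): Player 1 can switch to A (29 → 97). Not NE.
(C, C1): Player 1 can switch to B (36 → 80). Not NE.
(C, C2): Player 2 can switch to C3 (49 → 78). Not NE.
(C, C3): Player 1 can switch to D (49 → 97). Not NE.
(C, C4): Player 1 can switch to A (58 → 97). Not NE.
(D, C1): Player 1 can switch to B (76 → 80). Not NE.
(The remaining 3 profiles each have a profitable deviation by the same check.)

(A, C4)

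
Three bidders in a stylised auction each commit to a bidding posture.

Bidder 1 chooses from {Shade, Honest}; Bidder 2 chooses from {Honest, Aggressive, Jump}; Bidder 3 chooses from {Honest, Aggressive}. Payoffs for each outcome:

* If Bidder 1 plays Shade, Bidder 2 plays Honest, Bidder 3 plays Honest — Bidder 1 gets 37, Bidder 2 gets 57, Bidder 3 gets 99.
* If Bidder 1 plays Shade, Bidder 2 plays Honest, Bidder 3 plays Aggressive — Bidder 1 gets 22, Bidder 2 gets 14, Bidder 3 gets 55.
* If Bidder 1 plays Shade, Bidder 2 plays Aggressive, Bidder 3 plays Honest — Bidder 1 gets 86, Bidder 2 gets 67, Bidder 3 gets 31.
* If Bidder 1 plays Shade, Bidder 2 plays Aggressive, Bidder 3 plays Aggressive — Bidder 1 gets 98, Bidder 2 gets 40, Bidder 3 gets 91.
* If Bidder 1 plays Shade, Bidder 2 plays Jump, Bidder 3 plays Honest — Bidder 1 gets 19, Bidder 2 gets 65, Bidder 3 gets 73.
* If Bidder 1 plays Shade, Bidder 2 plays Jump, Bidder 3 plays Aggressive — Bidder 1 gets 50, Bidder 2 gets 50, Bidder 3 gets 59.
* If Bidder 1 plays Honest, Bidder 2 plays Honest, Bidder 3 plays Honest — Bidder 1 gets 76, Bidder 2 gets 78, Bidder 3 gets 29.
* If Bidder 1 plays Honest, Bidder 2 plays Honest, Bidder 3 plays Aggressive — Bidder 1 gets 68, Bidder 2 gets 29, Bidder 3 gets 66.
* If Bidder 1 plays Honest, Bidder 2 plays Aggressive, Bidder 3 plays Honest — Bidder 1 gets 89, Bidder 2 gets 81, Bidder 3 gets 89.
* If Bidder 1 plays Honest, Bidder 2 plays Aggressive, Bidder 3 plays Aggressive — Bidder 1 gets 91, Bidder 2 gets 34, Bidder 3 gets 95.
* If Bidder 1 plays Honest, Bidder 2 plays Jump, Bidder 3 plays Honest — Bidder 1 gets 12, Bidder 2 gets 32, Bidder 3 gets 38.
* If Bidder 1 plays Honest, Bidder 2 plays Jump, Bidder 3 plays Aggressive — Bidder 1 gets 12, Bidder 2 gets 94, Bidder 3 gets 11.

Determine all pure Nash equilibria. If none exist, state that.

Bidder 1 against (Honest, Honest): payoffs 37, 76 → best response Honest.
Bidder 1 against (Honest, Aggressive): payoffs 22, 68 → best response Honest.
Bidder 1 against (Aggressive, Honest): payoffs 86, 89 → best response Honest.
Bidder 1 against (Aggressive, Aggressive): payoffs 98, 91 → best response Shade.
Bidder 1 against (Jump, Honest): payoffs 19, 12 → best response Shade.
Bidder 1 against (Jump, Aggressive): payoffs 50, 12 → best response Shade.
Bidder 2 against (Shade, Honest): payoffs 57, 67, 65 → best response Aggressive.
Bidder 2 against (Shade, Aggressive): payoffs 14, 40, 50 → best response Jump.
Bidder 2 against (Honest, Honest): payoffs 78, 81, 32 → best response Aggressive.
Bidder 2 against (Honest, Aggressive): payoffs 29, 34, 94 → best response Jump.
Bidder 3 against (Shade, Honest): payoffs 99, 55 → best response Honest.
Bidder 3 against (Shade, Aggressive): payoffs 31, 91 → best response Aggressive.
Bidder 3 against (Shade, Jump): payoffs 73, 59 → best response Honest.
Bidder 3 against (Honest, Honest): payoffs 29, 66 → best response Aggressive.
Bidder 3 against (Honest, Aggressive): payoffs 89, 95 → best response Aggressive.
Bidder 3 against (Honest, Jump): payoffs 38, 11 → best response Honest.
No profile is a mutual best response for all players.

This game has no pure Nash equilibrium.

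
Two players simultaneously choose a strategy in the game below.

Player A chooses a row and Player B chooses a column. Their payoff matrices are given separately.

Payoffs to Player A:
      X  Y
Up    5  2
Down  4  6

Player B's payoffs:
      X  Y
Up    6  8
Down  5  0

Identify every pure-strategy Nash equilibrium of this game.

Player A against X: payoffs 5, 4 → best response Up.
Player A against Y: payoffs 2, 6 → best response Down.
Player B against Up: payoffs 6, 8 → best response Y.
Player B against Down: payoffs 5, 0 → best response X.
No profile is a mutual best response for all players.

This game has no pure Nash equilibrium.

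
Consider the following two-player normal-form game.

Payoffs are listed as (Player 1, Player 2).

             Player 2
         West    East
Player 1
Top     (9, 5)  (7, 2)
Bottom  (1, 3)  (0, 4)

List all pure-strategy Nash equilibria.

Player 1 against West: payoffs 9, 1 → best response Top.
Player 1 against East: payoffs 7, 0 → best response Top.
Player 2 against Top: payoffs 5, 2 → best response West.
Player 2 against Bottom: payoffs 3, 4 → best response East.
Mutual best responses: (Top, West).

Pure NE: (Top, West)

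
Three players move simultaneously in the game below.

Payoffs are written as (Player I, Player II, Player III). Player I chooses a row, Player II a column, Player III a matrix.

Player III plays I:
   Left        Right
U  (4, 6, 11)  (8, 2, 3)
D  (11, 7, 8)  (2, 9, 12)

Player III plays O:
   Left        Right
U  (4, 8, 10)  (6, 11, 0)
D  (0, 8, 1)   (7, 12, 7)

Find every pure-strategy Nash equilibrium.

There is no pure-strategy Nash equilibrium.

Player I against (Left, I): payoffs 4, 11 → best response D.
Player I against (Left, O): payoffs 4, 0 → best response U.
Player I against (Right, I): payoffs 8, 2 → best response U.
Player I against (Right, O): payoffs 6, 7 → best response D.
Player II against (U, I): payoffs 6, 2 → best response Left.
Player II against (U, O): payoffs 8, 11 → best response Right.
Player II against (D, I): payoffs 7, 9 → best response Right.
Player II against (D, O): payoffs 8, 12 → best response Right.
Player III against (U, Left): payoffs 11, 10 → best response I.
Player III against (U, Right): payoffs 3, 0 → best response I.
Player III against (D, Left): payoffs 8, 1 → best response I.
Player III against (D, Right): payoffs 12, 7 → best response I.
No profile is a mutual best response for all players.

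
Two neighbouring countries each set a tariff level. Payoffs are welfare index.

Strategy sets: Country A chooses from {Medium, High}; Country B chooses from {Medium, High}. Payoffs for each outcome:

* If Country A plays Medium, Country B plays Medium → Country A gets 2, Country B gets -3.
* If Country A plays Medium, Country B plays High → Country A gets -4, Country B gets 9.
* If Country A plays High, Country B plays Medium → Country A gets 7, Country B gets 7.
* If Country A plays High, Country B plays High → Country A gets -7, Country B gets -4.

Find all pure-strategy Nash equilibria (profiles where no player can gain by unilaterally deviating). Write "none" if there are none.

(Medium, Medium): Country A can switch to High (2 → 7). Not NE.
(Medium, High): Country A gets -4, best alternative -7; Country B gets 9, best alternative -3. No profitable deviation — NE.
(High, Medium): Country A gets 7, best alternative 2; Country B gets 7, best alternative -4. No profitable deviation — NE.
(High, High): Country A can switch to Medium (-7 → -4). Not NE.

(Medium, High) and (High, Medium)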